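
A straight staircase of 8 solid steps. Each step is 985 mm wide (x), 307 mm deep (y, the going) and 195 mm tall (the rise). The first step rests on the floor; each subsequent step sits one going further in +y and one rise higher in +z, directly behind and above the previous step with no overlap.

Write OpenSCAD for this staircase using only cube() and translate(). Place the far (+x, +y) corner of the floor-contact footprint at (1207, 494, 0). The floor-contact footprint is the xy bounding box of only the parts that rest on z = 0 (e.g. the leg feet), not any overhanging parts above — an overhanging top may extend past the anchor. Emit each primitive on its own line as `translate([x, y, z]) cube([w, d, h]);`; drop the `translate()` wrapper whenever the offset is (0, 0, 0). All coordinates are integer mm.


translate([222, 187, 0]) cube([985, 307, 195]);
translate([222, 494, 195]) cube([985, 307, 195]);
translate([222, 801, 390]) cube([985, 307, 195]);
translate([222, 1108, 585]) cube([985, 307, 195]);
translate([222, 1415, 780]) cube([985, 307, 195]);
translate([222, 1722, 975]) cube([985, 307, 195]);
translate([222, 2029, 1170]) cube([985, 307, 195]);
translate([222, 2336, 1365]) cube([985, 307, 195]);


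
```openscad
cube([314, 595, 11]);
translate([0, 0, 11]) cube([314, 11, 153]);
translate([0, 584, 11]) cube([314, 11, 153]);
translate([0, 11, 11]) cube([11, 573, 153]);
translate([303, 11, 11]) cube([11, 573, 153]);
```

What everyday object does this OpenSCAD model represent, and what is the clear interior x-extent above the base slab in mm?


An open box. The internal width is 292 mm.

A 314×595 base slab with four walls standing on it — an open box. The base is 314 mm wide and the walls are 11 mm thick, so the internal width is 314 − 2 × 11 = 292 mm.


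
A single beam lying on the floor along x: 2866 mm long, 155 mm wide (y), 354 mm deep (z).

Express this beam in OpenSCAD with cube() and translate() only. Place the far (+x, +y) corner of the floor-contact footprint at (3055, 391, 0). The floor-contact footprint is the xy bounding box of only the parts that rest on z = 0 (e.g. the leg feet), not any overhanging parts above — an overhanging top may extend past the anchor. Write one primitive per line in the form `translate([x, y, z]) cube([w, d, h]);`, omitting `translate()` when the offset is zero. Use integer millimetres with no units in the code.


translate([189, 236, 0]) cube([2866, 155, 354]);


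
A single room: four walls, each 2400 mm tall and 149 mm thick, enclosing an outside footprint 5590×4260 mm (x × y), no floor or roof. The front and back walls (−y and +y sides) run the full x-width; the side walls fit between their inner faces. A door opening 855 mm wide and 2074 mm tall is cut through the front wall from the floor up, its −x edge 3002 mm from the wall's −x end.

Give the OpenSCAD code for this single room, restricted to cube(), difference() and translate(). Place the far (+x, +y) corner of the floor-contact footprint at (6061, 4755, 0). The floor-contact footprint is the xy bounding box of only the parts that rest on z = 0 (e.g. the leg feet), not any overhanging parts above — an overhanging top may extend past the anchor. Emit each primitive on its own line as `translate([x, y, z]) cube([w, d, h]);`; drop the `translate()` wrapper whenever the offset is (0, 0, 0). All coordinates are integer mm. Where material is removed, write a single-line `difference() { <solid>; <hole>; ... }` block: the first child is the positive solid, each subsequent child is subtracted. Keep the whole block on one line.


difference() { translate([471, 495, 0]) cube([5590, 149, 2400]); translate([3473, 495, 0]) cube([855, 149, 2074]); }
translate([471, 4606, 0]) cube([5590, 149, 2400]);
translate([471, 644, 0]) cube([149, 3962, 2400]);
translate([5912, 644, 0]) cube([149, 3962, 2400]);


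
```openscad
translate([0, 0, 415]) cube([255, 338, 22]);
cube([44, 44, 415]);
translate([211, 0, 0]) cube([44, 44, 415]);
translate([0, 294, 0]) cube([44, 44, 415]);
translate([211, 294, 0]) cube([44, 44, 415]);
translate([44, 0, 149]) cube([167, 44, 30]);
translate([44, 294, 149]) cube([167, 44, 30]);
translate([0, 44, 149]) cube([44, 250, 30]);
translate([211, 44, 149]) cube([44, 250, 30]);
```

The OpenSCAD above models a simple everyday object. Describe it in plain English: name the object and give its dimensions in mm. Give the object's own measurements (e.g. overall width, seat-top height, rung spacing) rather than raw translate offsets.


A four-legged stool. The seat is a 255×338×22 mm slab whose top surface is at z = 437 mm; four square legs, each 44×44 mm in cross-section, run from the floor (z = 0) to the underside of the seat, each flush with a corner of the seat. Four stretchers, 44 mm wide and 30 mm tall, connect adjacent legs with their undersides at z = 149 mm, each running between the inner faces of the legs it joins and aligned with the legs' outer faces on the other axis.


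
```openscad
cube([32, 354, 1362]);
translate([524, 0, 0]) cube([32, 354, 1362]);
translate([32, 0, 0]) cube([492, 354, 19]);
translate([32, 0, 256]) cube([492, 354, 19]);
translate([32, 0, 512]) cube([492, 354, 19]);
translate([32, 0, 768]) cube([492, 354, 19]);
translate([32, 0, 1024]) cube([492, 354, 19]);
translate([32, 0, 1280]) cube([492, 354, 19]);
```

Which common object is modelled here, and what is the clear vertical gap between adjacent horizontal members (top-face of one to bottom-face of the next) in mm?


A bookshelf. The clear shelf gap is 237 mm.

Two tall side panels with 6 horizontal boards between them — a bookshelf. The first two shelf undersides are at z = 0 and z = 256; with shelf thickness 19, the clear gap is 256 − 0 − 19 = 237 mm.


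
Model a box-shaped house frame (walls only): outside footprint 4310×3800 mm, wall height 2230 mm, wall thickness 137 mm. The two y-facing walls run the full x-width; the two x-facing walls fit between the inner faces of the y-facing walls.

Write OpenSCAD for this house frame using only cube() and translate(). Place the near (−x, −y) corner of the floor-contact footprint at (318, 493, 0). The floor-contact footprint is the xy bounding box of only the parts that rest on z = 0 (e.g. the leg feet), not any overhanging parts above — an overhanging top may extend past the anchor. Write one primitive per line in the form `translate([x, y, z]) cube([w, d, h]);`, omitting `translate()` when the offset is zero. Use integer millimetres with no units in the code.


translate([318, 493, 0]) cube([4310, 137, 2230]);
translate([318, 4156, 0]) cube([4310, 137, 2230]);
translate([318, 630, 0]) cube([137, 3526, 2230]);
translate([4491, 630, 0]) cube([137, 3526, 2230]);


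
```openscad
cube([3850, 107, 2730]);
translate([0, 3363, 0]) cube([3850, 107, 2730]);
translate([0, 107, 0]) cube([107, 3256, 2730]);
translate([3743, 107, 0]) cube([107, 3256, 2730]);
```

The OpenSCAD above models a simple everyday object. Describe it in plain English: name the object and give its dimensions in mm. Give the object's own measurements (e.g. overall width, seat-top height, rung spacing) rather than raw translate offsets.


The wall frame of a small rectangular building: four walls, each 2730 mm tall and 107 mm thick, enclosing a footprint 3850 mm (x) by 3470 mm (y) outside-to-outside, with no floor or roof. The front and back walls (the −y and +y sides) span the full width; the two side walls fit between them.


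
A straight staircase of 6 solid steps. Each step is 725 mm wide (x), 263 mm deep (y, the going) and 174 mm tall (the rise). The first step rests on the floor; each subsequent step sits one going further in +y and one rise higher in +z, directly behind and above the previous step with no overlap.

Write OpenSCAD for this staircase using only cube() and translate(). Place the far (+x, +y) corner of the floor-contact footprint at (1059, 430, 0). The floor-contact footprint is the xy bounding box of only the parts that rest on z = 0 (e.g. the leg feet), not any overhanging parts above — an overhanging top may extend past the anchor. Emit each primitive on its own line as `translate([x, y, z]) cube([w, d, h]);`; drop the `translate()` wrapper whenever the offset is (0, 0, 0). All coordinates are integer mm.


translate([334, 167, 0]) cube([725, 263, 174]);
translate([334, 430, 174]) cube([725, 263, 174]);
translate([334, 693, 348]) cube([725, 263, 174]);
translate([334, 956, 522]) cube([725, 263, 174]);
translate([334, 1219, 696]) cube([725, 263, 174]);
translate([334, 1482, 870]) cube([725, 263, 174]);


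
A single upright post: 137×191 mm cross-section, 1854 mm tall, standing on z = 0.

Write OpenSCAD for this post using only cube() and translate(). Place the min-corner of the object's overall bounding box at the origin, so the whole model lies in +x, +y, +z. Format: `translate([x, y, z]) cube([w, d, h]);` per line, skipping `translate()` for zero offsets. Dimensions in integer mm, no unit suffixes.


cube([137, 191, 1854]);


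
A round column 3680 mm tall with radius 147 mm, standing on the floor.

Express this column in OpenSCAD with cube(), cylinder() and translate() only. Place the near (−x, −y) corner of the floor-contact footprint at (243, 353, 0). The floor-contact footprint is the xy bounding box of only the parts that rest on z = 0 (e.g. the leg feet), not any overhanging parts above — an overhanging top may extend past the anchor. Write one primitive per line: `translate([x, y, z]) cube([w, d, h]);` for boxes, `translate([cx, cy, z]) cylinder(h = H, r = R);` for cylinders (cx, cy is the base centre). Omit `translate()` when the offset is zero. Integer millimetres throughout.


translate([390, 500, 0]) cylinder(h = 3680, r = 147);


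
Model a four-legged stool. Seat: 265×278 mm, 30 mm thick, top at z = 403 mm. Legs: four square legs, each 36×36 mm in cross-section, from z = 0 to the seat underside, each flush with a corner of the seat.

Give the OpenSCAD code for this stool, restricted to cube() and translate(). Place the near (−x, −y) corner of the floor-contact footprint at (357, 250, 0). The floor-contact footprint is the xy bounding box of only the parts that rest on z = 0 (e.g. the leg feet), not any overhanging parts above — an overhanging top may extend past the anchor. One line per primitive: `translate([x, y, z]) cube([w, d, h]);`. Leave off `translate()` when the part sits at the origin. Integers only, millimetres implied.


translate([357, 250, 373]) cube([265, 278, 30]);
translate([357, 250, 0]) cube([36, 36, 373]);
translate([586, 250, 0]) cube([36, 36, 373]);
translate([357, 492, 0]) cube([36, 36, 373]);
translate([586, 492, 0]) cube([36, 36, 373]);


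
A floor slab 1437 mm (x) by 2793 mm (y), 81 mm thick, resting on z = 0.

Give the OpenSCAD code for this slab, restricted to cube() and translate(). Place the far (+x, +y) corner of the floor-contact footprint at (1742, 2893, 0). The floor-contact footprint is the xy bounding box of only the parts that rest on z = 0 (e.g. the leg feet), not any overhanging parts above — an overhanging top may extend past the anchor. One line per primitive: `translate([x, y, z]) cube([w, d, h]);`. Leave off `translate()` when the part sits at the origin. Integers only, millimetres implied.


translate([305, 100, 0]) cube([1437, 2793, 81]);


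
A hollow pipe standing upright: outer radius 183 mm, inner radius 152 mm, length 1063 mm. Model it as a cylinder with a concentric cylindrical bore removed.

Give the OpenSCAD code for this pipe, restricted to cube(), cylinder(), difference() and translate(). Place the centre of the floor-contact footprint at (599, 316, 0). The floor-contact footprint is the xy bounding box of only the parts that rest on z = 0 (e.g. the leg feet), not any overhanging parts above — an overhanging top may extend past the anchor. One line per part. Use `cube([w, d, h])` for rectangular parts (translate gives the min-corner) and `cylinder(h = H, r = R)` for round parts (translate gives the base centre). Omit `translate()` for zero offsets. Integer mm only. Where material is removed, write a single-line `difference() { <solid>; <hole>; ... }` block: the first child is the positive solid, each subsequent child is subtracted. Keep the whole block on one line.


difference() { translate([599, 316, 0]) cylinder(h = 1063, r = 183); translate([599, 316, 0]) cylinder(h = 1063, r = 152); }


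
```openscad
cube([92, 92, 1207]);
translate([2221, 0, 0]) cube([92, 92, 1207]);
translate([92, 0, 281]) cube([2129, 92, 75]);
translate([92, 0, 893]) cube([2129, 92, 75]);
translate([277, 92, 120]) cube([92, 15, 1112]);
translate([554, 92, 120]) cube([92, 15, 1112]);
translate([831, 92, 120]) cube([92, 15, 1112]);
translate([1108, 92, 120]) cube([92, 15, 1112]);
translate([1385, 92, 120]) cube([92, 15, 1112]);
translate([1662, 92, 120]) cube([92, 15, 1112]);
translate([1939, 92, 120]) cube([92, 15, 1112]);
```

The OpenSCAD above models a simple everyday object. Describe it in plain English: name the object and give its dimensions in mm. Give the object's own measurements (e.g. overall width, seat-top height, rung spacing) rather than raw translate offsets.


A fence section. Two 92×92 mm posts, 1207 mm tall, stand on the floor with a clear span of 2129 mm between their inner faces. Two horizontal rails of 92×75 mm section span the gap between the posts with their undersides at z = 281 mm and z = 893 mm, flush with the posts' −y face. 7 pickets, each 92 mm wide, 15 mm thick and 1112 mm tall, are fixed to the +y face of the rails with their bottoms at z = 120 mm, spaced across the span with a 185 mm gap after the −x post and between neighbouring pickets, with 190 mm left before the +x post.


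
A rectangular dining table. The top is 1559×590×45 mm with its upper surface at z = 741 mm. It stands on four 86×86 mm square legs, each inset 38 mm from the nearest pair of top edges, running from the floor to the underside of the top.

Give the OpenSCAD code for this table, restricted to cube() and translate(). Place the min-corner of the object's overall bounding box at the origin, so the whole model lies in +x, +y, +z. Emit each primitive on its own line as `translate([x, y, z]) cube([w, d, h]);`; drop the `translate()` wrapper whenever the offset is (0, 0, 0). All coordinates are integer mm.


// leg_h = 741 - 45 = 696
translate([0, 0, 696]) cube([1559, 590, 45]);
translate([38, 38, 0]) cube([86, 86, 696]);
translate([1435, 38, 0]) cube([86, 86, 696]);
translate([38, 466, 0]) cube([86, 86, 696]);
translate([1435, 466, 0]) cube([86, 86, 696]);


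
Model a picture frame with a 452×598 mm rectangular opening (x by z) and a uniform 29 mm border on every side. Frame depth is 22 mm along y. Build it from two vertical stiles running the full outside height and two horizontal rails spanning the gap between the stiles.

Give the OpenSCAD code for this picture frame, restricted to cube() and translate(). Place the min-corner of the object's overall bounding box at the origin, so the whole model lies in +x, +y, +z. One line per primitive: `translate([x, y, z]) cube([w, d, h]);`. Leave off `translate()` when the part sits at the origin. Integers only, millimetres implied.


cube([29, 22, 656]);
translate([481, 0, 0]) cube([29, 22, 656]);
translate([29, 0, 0]) cube([452, 22, 29]);
translate([29, 0, 627]) cube([452, 22, 29]);


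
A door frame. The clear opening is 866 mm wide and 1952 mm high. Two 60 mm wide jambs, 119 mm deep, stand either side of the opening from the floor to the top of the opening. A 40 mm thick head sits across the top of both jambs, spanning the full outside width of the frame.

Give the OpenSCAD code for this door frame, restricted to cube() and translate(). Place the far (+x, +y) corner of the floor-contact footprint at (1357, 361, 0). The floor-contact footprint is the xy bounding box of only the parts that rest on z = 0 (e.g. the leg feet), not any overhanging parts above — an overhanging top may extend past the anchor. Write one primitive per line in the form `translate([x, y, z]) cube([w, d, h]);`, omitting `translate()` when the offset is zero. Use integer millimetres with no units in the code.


translate([371, 242, 0]) cube([60, 119, 1952]);
translate([1297, 242, 0]) cube([60, 119, 1952]);
translate([371, 242, 1952]) cube([986, 119, 40]);


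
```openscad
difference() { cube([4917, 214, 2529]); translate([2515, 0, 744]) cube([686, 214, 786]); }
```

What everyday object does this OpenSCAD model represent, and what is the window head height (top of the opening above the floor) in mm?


A wall with a window opening. The window head height is 1530 mm.

A wall with a rectangular opening subtracted — a window. Sill at z = 744, opening 786 mm tall, so the head is at 744 + 786 = 1530 mm.


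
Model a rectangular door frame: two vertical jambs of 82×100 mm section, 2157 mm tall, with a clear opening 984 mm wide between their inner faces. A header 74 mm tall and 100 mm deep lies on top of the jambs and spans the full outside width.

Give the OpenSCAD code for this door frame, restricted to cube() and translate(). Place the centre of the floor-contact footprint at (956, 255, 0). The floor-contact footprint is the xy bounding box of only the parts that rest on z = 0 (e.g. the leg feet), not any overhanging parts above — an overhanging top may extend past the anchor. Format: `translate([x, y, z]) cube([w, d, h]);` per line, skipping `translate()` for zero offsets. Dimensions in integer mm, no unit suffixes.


translate([382, 205, 0]) cube([82, 100, 2157]);
translate([1448, 205, 0]) cube([82, 100, 2157]);
translate([382, 205, 2157]) cube([1148, 100, 74]);


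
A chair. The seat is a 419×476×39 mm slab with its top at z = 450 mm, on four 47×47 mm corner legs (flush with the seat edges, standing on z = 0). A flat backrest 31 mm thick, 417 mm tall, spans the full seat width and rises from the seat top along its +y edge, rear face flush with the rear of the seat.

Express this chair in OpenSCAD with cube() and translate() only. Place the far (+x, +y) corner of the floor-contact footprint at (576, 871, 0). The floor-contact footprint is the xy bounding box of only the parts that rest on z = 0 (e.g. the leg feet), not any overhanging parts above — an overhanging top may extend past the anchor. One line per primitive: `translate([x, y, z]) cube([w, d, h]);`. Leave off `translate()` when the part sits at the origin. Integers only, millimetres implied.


translate([157, 395, 411]) cube([419, 476, 39]);
translate([157, 395, 0]) cube([47, 47, 411]);
translate([529, 395, 0]) cube([47, 47, 411]);
translate([157, 824, 0]) cube([47, 47, 411]);
translate([529, 824, 0]) cube([47, 47, 411]);
translate([157, 840, 450]) cube([419, 31, 417]);


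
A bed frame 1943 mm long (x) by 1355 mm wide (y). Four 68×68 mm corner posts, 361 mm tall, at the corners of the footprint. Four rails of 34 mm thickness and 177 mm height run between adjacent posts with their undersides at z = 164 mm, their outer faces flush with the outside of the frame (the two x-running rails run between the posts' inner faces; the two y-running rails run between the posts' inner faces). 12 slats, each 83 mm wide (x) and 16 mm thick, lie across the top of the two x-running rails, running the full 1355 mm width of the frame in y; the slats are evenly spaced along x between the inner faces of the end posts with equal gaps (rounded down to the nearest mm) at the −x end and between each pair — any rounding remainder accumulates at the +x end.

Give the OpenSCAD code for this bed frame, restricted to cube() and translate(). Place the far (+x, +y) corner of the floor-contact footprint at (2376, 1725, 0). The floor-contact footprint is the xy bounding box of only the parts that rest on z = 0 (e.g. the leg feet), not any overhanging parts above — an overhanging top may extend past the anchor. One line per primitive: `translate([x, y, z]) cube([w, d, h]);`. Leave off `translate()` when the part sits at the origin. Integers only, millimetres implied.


// slat z = rail_z + rail_h = 164 + 177 = 341
// slat gap = ⌊(1807 − 12·83) / 13⌋ = 62
translate([433, 370, 0]) cube([68, 68, 361]);
translate([433, 1657, 0]) cube([68, 68, 361]);
translate([2308, 370, 0]) cube([68, 68, 361]);
translate([2308, 1657, 0]) cube([68, 68, 361]);
translate([501, 370, 164]) cube([1807, 34, 177]);
translate([501, 1691, 164]) cube([1807, 34, 177]);
translate([433, 438, 164]) cube([34, 1219, 177]);
translate([2342, 438, 164]) cube([34, 1219, 177]);
translate([563, 370, 341]) cube([83, 1355, 16]);
translate([708, 370, 341]) cube([83, 1355, 16]);
translate([853, 370, 341]) cube([83, 1355, 16]);
translate([998, 370, 341]) cube([83, 1355, 16]);
translate([1143, 370, 341]) cube([83, 1355, 16]);
translate([1288, 370, 341]) cube([83, 1355, 16]);
translate([1433, 370, 341]) cube([83, 1355, 16]);
translate([1578, 370, 341]) cube([83, 1355, 16]);
translate([1723, 370, 341]) cube([83, 1355, 16]);
translate([1868, 370, 341]) cube([83, 1355, 16]);
translate([2013, 370, 341]) cube([83, 1355, 16]);
translate([2158, 370, 341]) cube([83, 1355, 16]);


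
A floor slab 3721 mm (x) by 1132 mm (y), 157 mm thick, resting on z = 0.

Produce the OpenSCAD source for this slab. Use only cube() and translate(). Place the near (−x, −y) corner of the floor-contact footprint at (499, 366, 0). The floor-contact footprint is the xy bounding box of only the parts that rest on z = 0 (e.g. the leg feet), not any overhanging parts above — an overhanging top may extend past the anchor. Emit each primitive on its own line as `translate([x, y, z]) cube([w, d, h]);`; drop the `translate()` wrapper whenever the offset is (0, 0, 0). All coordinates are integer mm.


translate([499, 366, 0]) cube([3721, 1132, 157]);


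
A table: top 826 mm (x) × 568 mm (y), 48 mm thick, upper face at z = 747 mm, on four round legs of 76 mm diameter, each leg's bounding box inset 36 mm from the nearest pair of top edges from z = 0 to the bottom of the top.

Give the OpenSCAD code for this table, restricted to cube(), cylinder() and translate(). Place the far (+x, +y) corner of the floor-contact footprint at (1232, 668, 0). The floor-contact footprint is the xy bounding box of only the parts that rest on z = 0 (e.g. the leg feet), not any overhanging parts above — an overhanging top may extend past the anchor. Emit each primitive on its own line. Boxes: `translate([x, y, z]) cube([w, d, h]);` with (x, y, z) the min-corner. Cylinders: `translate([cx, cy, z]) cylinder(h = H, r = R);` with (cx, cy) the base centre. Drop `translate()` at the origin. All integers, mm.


translate([442, 136, 699]) cube([826, 568, 48]);
translate([516, 210, 0]) cylinder(h = 699, r = 38);
translate([1194, 210, 0]) cylinder(h = 699, r = 38);
translate([516, 630, 0]) cylinder(h = 699, r = 38);
translate([1194, 630, 0]) cylinder(h = 699, r = 38);


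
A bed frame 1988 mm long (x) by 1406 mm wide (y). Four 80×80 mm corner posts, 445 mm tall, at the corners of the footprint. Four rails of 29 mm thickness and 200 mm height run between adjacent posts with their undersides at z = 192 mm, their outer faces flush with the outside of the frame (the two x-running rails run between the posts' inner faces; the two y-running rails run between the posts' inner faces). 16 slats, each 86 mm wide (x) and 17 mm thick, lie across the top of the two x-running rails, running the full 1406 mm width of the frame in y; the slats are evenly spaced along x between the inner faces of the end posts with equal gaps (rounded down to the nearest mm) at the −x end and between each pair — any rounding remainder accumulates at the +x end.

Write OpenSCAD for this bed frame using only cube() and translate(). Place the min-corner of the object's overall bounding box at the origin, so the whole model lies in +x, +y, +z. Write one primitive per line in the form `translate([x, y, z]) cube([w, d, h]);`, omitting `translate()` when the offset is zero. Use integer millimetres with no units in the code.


cube([80, 80, 445]);
translate([0, 1326, 0]) cube([80, 80, 445]);
translate([1908, 0, 0]) cube([80, 80, 445]);
translate([1908, 1326, 0]) cube([80, 80, 445]);
translate([80, 0, 192]) cube([1828, 29, 200]);
translate([80, 1377, 192]) cube([1828, 29, 200]);
translate([0, 80, 192]) cube([29, 1246, 200]);
translate([1959, 80, 192]) cube([29, 1246, 200]);
translate([106, 0, 392]) cube([86, 1406, 17]);
translate([218, 0, 392]) cube([86, 1406, 17]);
translate([330, 0, 392]) cube([86, 1406, 17]);
translate([442, 0, 392]) cube([86, 1406, 17]);
translate([554, 0, 392]) cube([86, 1406, 17]);
translate([666, 0, 392]) cube([86, 1406, 17]);
translate([778, 0, 392]) cube([86, 1406, 17]);
translate([890, 0, 392]) cube([86, 1406, 17]);
translate([1002, 0, 392]) cube([86, 1406, 17]);
translate([1114, 0, 392]) cube([86, 1406, 17]);
translate([1226, 0, 392]) cube([86, 1406, 17]);
translate([1338, 0, 392]) cube([86, 1406, 17]);
translate([1450, 0, 392]) cube([86, 1406, 17]);
translate([1562, 0, 392]) cube([86, 1406, 17]);
translate([1674, 0, 392]) cube([86, 1406, 17]);
translate([1786, 0, 392]) cube([86, 1406, 17]);


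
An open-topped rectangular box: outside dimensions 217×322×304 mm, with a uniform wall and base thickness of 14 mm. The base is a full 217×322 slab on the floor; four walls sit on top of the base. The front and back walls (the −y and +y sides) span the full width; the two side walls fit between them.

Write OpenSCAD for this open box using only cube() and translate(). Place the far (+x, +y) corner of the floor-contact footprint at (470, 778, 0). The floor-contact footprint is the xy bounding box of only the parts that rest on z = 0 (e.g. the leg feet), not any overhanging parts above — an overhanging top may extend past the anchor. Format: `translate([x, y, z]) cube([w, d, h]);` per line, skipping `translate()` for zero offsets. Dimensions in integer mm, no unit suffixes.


translate([253, 456, 0]) cube([217, 322, 14]);
translate([253, 456, 14]) cube([217, 14, 290]);
translate([253, 764, 14]) cube([217, 14, 290]);
translate([253, 470, 14]) cube([14, 294, 290]);
translate([456, 470, 14]) cube([14, 294, 290]);


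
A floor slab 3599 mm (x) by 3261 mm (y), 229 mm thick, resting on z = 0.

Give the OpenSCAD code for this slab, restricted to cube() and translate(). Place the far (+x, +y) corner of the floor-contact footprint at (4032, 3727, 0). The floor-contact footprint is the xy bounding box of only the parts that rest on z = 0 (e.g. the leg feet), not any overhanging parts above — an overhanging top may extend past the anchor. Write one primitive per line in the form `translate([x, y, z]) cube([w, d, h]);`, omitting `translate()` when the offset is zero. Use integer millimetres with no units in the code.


translate([433, 466, 0]) cube([3599, 3261, 229]);


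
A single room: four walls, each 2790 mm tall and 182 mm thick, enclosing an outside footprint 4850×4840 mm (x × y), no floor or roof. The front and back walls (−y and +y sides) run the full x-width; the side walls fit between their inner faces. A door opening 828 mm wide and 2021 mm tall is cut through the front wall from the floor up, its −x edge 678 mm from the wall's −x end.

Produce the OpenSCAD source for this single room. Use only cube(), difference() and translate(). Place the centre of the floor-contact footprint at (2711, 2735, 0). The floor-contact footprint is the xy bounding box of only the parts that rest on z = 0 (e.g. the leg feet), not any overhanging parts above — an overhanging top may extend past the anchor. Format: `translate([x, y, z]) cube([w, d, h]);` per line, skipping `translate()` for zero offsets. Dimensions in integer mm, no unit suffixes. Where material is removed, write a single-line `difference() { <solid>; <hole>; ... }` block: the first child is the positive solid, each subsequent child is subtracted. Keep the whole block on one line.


difference() { translate([286, 315, 0]) cube([4850, 182, 2790]); translate([964, 315, 0]) cube([828, 182, 2021]); }
translate([286, 4973, 0]) cube([4850, 182, 2790]);
translate([286, 497, 0]) cube([182, 4476, 2790]);
translate([4954, 497, 0]) cube([182, 4476, 2790]);


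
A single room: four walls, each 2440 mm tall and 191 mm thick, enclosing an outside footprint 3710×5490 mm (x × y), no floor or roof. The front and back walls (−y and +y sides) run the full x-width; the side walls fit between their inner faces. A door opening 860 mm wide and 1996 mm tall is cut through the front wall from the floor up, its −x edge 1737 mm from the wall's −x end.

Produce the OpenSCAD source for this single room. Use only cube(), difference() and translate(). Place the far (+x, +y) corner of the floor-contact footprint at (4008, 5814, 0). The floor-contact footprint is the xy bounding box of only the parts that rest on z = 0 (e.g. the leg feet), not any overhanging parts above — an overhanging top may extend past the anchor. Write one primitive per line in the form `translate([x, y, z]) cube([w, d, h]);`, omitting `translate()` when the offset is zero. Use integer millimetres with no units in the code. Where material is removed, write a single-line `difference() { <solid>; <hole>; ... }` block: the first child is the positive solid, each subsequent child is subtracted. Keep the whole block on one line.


difference() { translate([298, 324, 0]) cube([3710, 191, 2440]); translate([2035, 324, 0]) cube([860, 191, 1996]); }
translate([298, 5623, 0]) cube([3710, 191, 2440]);
translate([298, 515, 0]) cube([191, 5108, 2440]);
translate([3817, 515, 0]) cube([191, 5108, 2440]);


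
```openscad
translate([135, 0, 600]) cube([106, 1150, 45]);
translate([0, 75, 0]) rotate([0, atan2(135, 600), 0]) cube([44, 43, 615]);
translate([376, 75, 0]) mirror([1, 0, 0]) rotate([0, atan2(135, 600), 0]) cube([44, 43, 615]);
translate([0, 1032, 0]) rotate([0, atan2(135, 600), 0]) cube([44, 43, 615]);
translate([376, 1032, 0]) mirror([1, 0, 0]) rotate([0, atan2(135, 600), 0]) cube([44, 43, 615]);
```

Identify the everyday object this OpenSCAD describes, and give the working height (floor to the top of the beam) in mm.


A sawhorse. The overall height is 645 mm.

A beam across two mirrored pairs of raked legs — a sawhorse. The beam's underside is at z = 600 (matching the legs' vertical rise in atan2(135, 600)) and the beam is 45 mm tall, so its top is at 600 + 45 = 645 mm. The raked legs top out at the beam's underside, so that is the highest point.


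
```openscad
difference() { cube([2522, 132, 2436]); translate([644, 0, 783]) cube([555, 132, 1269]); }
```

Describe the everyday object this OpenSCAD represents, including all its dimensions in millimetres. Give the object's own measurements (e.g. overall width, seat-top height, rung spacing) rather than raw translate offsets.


A wall 2522 mm long (x), 132 mm thick (y), 2436 mm tall, with a rectangular window opening cut through it. The opening is 555 mm wide and 1269 mm tall; its sill is at z = 783 mm and its near (−x) edge is 644 mm from the wall's −x end. The opening passes through the full wall thickness.


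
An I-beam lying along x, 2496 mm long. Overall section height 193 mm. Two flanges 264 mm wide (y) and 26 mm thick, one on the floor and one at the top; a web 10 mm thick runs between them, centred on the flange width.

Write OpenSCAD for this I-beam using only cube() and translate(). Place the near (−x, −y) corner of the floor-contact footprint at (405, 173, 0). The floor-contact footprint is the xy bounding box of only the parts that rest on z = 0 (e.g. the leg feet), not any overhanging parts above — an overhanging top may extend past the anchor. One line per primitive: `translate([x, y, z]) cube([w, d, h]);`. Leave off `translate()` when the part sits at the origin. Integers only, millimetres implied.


translate([405, 173, 0]) cube([2496, 264, 26]);
translate([405, 300, 26]) cube([2496, 10, 141]);
translate([405, 173, 167]) cube([2496, 264, 26]);


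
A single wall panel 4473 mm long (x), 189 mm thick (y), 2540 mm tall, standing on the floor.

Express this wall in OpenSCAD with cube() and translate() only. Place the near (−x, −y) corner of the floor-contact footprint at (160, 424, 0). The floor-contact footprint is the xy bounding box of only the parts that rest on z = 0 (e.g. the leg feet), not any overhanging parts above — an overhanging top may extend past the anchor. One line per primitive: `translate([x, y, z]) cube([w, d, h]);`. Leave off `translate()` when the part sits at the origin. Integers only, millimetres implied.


translate([160, 424, 0]) cube([4473, 189, 2540]);


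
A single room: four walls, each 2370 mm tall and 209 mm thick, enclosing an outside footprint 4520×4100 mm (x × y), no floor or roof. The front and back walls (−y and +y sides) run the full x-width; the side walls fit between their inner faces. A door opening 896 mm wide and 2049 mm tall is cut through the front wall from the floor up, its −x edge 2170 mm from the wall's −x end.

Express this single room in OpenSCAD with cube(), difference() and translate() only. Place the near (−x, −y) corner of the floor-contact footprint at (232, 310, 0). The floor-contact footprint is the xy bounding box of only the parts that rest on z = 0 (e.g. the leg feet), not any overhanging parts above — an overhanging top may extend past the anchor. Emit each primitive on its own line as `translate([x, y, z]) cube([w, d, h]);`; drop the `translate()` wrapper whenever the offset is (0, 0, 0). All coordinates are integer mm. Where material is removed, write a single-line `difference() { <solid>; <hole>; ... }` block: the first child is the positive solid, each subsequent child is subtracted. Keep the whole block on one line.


difference() { translate([232, 310, 0]) cube([4520, 209, 2370]); translate([2402, 310, 0]) cube([896, 209, 2049]); }
translate([232, 4201, 0]) cube([4520, 209, 2370]);
translate([232, 519, 0]) cube([209, 3682, 2370]);
translate([4543, 519, 0]) cube([209, 3682, 2370]);


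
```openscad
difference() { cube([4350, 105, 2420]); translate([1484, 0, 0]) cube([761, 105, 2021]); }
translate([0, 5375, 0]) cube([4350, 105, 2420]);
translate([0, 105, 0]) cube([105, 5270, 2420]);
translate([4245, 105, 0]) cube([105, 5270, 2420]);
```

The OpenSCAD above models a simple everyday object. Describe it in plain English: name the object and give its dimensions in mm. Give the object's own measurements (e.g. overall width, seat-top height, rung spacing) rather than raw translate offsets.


A single room: four walls, each 2420 mm tall and 105 mm thick, enclosing an outside footprint 4350×5480 mm (x × y), no floor or roof. The front and back walls (−y and +y sides) run the full x-width; the side walls fit between their inner faces. A door opening 761 mm wide and 2021 mm tall is cut through the front wall from the floor up, its −x edge 1484 mm from the wall's −x end.


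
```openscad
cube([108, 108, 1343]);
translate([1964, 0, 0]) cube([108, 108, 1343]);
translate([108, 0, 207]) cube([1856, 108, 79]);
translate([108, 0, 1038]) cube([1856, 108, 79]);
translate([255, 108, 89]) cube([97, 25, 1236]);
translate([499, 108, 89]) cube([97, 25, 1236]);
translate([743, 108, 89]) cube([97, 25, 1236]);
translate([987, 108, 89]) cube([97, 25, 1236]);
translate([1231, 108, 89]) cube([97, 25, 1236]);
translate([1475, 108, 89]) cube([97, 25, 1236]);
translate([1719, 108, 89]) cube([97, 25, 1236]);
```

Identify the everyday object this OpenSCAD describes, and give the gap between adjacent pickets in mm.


A fence section. The picket gap is 147 mm.

Two posts, two rails, 7 pickets — a fence section. Span 1856 mm holds 7 pickets of 97 mm with 8 equal gaps: ⌊(1856 − 7·97) / 8⌋ = 147 mm.


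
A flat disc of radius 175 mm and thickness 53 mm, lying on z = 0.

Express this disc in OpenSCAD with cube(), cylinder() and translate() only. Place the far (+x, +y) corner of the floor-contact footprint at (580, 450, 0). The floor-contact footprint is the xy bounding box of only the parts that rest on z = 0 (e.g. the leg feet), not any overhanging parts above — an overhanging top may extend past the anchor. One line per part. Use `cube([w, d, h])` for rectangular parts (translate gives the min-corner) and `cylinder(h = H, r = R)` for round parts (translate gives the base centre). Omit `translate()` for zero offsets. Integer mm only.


translate([405, 275, 0]) cylinder(h = 53, r = 175);


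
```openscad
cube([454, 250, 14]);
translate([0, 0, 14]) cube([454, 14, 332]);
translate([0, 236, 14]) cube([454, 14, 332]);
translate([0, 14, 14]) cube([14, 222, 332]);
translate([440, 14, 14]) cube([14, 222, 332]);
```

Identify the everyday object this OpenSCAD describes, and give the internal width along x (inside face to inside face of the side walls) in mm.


An open box. The internal width is 426 mm.

A 454×250 base slab with four walls standing on it — an open box. The base is 454 mm wide and the walls are 14 mm thick, so the internal width is 454 − 2 × 14 = 426 mm.


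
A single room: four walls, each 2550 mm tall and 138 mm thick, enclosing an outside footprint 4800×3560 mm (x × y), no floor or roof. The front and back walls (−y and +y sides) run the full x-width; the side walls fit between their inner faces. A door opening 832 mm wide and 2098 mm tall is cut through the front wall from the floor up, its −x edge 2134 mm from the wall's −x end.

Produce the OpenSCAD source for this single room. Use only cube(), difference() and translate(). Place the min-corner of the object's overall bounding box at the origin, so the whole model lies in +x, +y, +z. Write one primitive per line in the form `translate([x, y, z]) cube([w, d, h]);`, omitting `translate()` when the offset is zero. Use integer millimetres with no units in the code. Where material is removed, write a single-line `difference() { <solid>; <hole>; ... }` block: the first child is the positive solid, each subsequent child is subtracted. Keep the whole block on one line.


difference() { cube([4800, 138, 2550]); translate([2134, 0, 0]) cube([832, 138, 2098]); }
translate([0, 3422, 0]) cube([4800, 138, 2550]);
translate([0, 138, 0]) cube([138, 3284, 2550]);
translate([4662, 138, 0]) cube([138, 3284, 2550]);


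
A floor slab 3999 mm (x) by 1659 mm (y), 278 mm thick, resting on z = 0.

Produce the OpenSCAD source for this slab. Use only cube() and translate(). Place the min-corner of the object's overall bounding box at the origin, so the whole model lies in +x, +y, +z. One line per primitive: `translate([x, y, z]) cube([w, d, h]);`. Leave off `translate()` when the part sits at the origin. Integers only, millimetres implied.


cube([3999, 1659, 278]);


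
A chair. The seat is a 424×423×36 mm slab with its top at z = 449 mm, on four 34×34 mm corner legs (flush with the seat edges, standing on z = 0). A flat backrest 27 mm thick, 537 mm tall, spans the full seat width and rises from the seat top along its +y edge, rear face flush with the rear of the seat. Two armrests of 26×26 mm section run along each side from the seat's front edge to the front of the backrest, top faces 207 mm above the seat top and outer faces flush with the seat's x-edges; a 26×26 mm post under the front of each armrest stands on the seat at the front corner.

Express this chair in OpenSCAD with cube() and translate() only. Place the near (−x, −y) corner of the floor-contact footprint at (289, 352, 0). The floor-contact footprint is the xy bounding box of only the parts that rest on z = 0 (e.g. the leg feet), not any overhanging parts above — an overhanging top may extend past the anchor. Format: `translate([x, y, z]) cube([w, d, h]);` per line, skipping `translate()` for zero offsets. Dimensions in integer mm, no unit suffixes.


translate([289, 352, 413]) cube([424, 423, 36]);
translate([289, 352, 0]) cube([34, 34, 413]);
translate([679, 352, 0]) cube([34, 34, 413]);
translate([289, 741, 0]) cube([34, 34, 413]);
translate([679, 741, 0]) cube([34, 34, 413]);
translate([289, 748, 449]) cube([424, 27, 537]);
translate([289, 352, 630]) cube([26, 396, 26]);
translate([687, 352, 630]) cube([26, 396, 26]);
translate([289, 352, 449]) cube([26, 26, 181]);
translate([687, 352, 449]) cube([26, 26, 181]);
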